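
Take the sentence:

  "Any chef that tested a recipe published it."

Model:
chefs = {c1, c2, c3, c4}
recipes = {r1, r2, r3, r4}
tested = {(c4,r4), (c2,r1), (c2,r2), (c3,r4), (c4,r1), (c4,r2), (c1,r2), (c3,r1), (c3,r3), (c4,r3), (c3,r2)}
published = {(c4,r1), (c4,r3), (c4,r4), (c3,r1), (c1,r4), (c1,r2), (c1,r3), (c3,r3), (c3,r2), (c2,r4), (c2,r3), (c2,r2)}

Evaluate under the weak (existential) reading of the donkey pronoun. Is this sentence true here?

True

"it" takes "a recipe" as antecedent — a donkey pronoun bound across the clause boundary.
Weak reading: every chef c with some tested-recipe has at least one tested-recipe r such that published(c,r).
Per chef: c1:✓  c2:✓  c3:✓  c4:✓
Every chef in the restrictor has a witness.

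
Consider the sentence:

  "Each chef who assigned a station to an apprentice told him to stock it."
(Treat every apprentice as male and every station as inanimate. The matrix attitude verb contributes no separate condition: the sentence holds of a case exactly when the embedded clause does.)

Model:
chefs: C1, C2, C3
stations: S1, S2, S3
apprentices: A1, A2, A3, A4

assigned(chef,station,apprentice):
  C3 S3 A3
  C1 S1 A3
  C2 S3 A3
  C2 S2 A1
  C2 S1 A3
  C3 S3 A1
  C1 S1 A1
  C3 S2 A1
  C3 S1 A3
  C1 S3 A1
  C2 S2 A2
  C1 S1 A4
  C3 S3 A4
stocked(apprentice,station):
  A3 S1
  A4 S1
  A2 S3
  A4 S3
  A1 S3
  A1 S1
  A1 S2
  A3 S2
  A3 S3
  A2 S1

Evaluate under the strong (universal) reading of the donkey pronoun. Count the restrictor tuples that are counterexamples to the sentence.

1

"him" takes "an apprentice" as antecedent and "it" takes "a station"; both are donkey pronouns co-varying with the restrictor.
Strong reading: for every (c,s,a) with assigned(c,s,a), stocked(a,s).
Restrictor triples: (C1,S1,A1)→stocked(A1,S1) ✓  (C1,S1,A3)→stocked(A3,S1) ✓  (C1,S1,A4)→stocked(A4,S1) ✓  (C1,S3,A1)→stocked(A1,S3) ✓  (C2,S1,A3)→stocked(A3,S1) ✓  (C2,S2,A1)→stocked(A1,S2) ✓  (C2,S2,A2)→stocked(A2,S2) ✗  (C2,S3,A3)→stocked(A3,S3) ✓  (C3,S1,A3)→stocked(A3,S1) ✓  (C3,S2,A1)→stocked(A1,S2) ✓  (C3,S3,A1)→stocked(A1,S3) ✓  (C3,S3,A3)→stocked(A3,S3) ✓  (C3,S3,A4)→stocked(A4,S3) ✓
Counterexamples (restrictor triples failing the scope): 1.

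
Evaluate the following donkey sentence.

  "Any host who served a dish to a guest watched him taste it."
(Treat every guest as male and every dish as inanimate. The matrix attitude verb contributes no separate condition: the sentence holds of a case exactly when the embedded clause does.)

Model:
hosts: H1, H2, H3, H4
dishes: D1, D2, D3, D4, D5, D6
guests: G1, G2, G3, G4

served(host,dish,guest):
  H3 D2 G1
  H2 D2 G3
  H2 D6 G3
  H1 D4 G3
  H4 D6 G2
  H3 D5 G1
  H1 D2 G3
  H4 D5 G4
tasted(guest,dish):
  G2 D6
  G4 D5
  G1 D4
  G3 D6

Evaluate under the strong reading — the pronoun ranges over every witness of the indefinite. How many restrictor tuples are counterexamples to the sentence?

5

"him" takes "a guest" as antecedent and "it" takes "a dish"; both are donkey pronouns co-varying with the restrictor.
Strong reading: for every (h,d,g) with served(h,d,g), tasted(g,d).
Restrictor triples: (H1,D2,G3)→tasted(G3,D2) ✗  (H1,D4,G3)→tasted(G3,D4) ✗  (H2,D2,G3)→tasted(G3,D2) ✗  (H2,D6,G3)→tasted(G3,D6) ✓  (H3,D2,G1)→tasted(G1,D2) ✗  (H3,D5,G1)→tasted(G1,D5) ✗  (H4,D5,G4)→tasted(G4,D5) ✓  (H4,D6,G2)→tasted(G2,D6) ✓
Counterexamples (restrictor triples failing the scope): 5.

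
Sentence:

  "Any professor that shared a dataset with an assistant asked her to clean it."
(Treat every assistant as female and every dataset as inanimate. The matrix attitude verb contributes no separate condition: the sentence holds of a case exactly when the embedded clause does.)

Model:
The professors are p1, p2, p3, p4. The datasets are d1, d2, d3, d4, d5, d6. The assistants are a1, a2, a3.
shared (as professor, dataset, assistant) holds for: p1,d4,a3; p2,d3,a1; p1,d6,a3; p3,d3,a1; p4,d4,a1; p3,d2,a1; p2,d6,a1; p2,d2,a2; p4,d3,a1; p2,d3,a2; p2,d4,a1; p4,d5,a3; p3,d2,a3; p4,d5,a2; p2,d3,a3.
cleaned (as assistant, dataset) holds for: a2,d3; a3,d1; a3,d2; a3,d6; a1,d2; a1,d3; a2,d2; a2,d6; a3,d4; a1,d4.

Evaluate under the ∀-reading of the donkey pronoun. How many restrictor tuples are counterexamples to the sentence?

4

"her" takes "an assistant" as antecedent and "it" takes "a dataset"; both are donkey pronouns co-varying with the restrictor.
Strong reading: for every (p,d,a) with shared(p,d,a), cleaned(a,d).
Restrictor triples: (p1,d4,a3)→cleaned(a3,d4) ✓  (p1,d6,a3)→cleaned(a3,d6) ✓  (p2,d2,a2)→cleaned(a2,d2) ✓  (p2,d3,a1)→cleaned(a1,d3) ✓  (p2,d3,a2)→cleaned(a2,d3) ✓  (p2,d3,a3)→cleaned(a3,d3) ✗  (p2,d4,a1)→cleaned(a1,d4) ✓  (p2,d6,a1)→cleaned(a1,d6) ✗  (p3,d2,a1)→cleaned(a1,d2) ✓  (p3,d2,a3)→cleaned(a3,d2) ✓  (p3,d3,a1)→cleaned(a1,d3) ✓  (p4,d3,a1)→cleaned(a1,d3) ✓  (p4,d4,a1)→cleaned(a1,d4) ✓  (p4,d5,a2)→cleaned(a2,d5) ✗  (p4,d5,a3)→cleaned(a3,d5) ✗
Counterexamples (restrictor triples failing the scope): 4.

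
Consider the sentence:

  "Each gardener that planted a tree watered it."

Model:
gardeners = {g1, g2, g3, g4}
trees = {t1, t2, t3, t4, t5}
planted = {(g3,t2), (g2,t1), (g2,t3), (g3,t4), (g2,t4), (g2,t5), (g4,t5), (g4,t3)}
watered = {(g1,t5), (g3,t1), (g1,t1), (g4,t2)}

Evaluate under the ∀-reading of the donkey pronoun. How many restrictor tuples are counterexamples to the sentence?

8

"it" takes "a tree" as antecedent — a donkey pronoun bound across the clause boundary.
Strong reading: for every (g,t) with planted(g,t), watered(g,t).
Restrictor pairs: (g2,t1) ✗  (g2,t3) ✗  (g2,t4) ✗  (g2,t5) ✗  (g3,t2) ✗  (g3,t4) ✗  (g4,t3) ✗  (g4,t5) ✗
Counterexamples (restrictor pairs failing the scope): 8.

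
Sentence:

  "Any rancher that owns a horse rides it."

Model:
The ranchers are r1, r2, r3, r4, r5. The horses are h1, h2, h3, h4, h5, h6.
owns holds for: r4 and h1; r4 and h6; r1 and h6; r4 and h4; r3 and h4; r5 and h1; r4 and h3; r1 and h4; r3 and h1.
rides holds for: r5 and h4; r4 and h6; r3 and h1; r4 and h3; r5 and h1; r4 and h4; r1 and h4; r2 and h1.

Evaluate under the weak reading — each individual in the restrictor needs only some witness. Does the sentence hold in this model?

"it" takes "a horse" as antecedent — a donkey pronoun bound across the clause boundary.
Weak reading: every rancher r with some owns-horse has at least one owns-horse h such that rides(r,h).
Per rancher: r1:✓  r3:✓  r4:✓  r5:✓
Every rancher in the restrictor has a witness.

True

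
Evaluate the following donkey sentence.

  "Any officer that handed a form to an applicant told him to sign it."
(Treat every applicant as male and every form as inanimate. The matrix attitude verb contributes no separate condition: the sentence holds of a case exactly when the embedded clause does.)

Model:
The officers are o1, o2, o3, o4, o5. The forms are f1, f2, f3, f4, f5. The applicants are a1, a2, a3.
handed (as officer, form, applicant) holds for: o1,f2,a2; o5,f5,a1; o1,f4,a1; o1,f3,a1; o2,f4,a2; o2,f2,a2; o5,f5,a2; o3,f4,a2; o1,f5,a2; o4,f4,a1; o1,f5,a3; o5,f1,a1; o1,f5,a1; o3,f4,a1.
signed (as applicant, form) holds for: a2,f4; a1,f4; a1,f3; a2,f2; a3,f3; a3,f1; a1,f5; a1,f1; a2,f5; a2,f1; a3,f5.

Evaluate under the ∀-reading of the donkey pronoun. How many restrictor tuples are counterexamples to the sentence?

0

"him" takes "an applicant" as antecedent and "it" takes "a form"; both are donkey pronouns co-varying with the restrictor.
Strong reading: for every (o,f,a) with handed(o,f,a), signed(a,f).
Restrictor triples: (o1,f2,a2)→signed(a2,f2) ✓  (o1,f3,a1)→signed(a1,f3) ✓  (o1,f4,a1)→signed(a1,f4) ✓  (o1,f5,a1)→signed(a1,f5) ✓  (o1,f5,a2)→signed(a2,f5) ✓  (o1,f5,a3)→signed(a3,f5) ✓  (o2,f2,a2)→signed(a2,f2) ✓  (o2,f4,a2)→signed(a2,f4) ✓  (o3,f4,a1)→signed(a1,f4) ✓  (o3,f4,a2)→signed(a2,f4) ✓  (o4,f4,a1)→signed(a1,f4) ✓  (o5,f1,a1)→signed(a1,f1) ✓  (o5,f5,a1)→signed(a1,f5) ✓  (o5,f5,a2)→signed(a2,f5) ✓
Counterexamples (restrictor triples failing the scope): 0.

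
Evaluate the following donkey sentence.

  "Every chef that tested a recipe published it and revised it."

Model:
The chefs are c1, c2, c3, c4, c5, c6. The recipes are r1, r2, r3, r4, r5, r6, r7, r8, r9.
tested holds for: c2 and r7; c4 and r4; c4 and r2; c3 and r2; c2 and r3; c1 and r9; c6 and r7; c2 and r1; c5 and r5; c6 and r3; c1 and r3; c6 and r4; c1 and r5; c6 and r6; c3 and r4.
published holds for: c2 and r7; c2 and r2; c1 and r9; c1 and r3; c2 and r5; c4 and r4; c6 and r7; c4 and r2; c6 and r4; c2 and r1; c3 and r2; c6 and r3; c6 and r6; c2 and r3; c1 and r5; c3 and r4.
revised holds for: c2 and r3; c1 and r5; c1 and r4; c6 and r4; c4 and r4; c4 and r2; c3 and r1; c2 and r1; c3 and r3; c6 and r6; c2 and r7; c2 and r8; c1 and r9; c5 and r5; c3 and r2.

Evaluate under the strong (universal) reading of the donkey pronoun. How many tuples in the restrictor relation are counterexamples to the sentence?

"it" takes "a recipe" as antecedent — a donkey pronoun bound across the clause boundary.
Strong reading: for every (c,r) with tested(c,r), published(c,r) ∧ revised(c,r).
Restrictor pairs: (c1,r3) ✗  (c1,r5) ✓  (c1,r9) ✓  (c2,r1) ✓  (c2,r3) ✓  (c2,r7) ✓  (c3,r2) ✓  (c3,r4) ✗  (c4,r2) ✓  (c4,r4) ✓  (c5,r5) ✗  (c6,r3) ✗  (c6,r4) ✓  (c6,r6) ✓  (c6,r7) ✗
Counterexamples (restrictor pairs failing the scope): 5.

5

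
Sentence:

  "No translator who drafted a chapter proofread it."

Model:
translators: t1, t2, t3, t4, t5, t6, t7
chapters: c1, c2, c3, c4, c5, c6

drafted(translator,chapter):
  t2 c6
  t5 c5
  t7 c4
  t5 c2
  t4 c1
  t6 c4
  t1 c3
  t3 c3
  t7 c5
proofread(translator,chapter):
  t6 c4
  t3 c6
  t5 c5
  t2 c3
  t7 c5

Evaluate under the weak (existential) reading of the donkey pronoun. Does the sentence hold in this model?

"it" takes "a chapter" as antecedent — a donkey pronoun bound across the clause boundary.
Truth condition: for no (t,c) with drafted(t,c) does proofread(t,c) hold.
Restrictor pairs — does the scope hold? (t1,c3):fails  (t2,c6):fails  (t3,c3):fails  (t4,c1):fails  (t5,c2):fails  (t5,c5):holds  (t6,c4):holds  (t7,c4):fails  (t7,c5):holds
Scope holds for 3 pair(s), so the sentence is false.

False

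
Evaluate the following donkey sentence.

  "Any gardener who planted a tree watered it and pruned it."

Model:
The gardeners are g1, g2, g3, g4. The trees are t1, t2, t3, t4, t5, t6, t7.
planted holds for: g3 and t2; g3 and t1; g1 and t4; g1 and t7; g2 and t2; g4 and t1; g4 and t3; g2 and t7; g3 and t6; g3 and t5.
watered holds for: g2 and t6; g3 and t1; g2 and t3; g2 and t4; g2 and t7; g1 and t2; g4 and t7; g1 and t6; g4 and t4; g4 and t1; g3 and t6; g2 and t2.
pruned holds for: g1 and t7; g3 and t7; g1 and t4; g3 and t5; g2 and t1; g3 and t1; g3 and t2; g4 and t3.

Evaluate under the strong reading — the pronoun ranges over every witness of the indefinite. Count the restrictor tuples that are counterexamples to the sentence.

"it" takes "a tree" as antecedent — a donkey pronoun bound across the clause boundary.
Strong reading: for every (g,t) with planted(g,t), watered(g,t) ∧ pruned(g,t).
Restrictor pairs: (g1,t4) ✗  (g1,t7) ✗  (g2,t2) ✗  (g2,t7) ✗  (g3,t1) ✓  (g3,t2) ✗  (g3,t5) ✗  (g3,t6) ✗  (g4,t1) ✗  (g4,t3) ✗
Counterexamples (restrictor pairs failing the scope): 9.

9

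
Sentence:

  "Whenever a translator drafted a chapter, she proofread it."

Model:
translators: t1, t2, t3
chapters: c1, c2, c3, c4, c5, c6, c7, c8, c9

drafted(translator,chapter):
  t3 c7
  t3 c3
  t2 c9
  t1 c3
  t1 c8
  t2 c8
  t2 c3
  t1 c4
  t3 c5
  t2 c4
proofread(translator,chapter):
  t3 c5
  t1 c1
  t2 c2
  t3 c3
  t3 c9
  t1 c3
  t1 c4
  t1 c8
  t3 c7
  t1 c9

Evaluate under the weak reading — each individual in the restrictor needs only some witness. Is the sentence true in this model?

False

"it" takes "a chapter" as antecedent — a donkey pronoun bound across the clause boundary.
Weak reading: every translator t with some drafted-chapter has at least one drafted-chapter c such that proofread(t,c).
Per translator: t1:✓  t2:✗  t3:✓
t2 has no witness among its drafted-chapters.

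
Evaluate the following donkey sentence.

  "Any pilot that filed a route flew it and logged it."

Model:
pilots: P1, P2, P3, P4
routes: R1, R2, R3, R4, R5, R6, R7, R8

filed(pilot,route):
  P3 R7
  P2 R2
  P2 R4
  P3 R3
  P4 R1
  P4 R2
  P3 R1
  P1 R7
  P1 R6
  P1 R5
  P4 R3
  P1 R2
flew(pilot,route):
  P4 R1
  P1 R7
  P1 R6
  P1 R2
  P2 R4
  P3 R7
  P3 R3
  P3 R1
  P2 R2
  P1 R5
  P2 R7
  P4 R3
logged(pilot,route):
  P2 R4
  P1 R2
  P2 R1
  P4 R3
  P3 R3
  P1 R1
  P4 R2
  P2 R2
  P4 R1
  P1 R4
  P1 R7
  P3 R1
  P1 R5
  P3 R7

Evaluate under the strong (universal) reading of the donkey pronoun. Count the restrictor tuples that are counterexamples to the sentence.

"it" takes "a route" as antecedent — a donkey pronoun bound across the clause boundary.
Strong reading: for every (p,r) with filed(p,r), flew(p,r) ∧ logged(p,r).
Restrictor pairs: (P1,R2) ✓  (P1,R5) ✓  (P1,R6) ✗  (P1,R7) ✓  (P2,R2) ✓  (P2,R4) ✓  (P3,R1) ✓  (P3,R3) ✓  (P3,R7) ✓  (P4,R1) ✓  (P4,R2) ✗  (P4,R3) ✓
Counterexamples (restrictor pairs failing the scope): 2.

2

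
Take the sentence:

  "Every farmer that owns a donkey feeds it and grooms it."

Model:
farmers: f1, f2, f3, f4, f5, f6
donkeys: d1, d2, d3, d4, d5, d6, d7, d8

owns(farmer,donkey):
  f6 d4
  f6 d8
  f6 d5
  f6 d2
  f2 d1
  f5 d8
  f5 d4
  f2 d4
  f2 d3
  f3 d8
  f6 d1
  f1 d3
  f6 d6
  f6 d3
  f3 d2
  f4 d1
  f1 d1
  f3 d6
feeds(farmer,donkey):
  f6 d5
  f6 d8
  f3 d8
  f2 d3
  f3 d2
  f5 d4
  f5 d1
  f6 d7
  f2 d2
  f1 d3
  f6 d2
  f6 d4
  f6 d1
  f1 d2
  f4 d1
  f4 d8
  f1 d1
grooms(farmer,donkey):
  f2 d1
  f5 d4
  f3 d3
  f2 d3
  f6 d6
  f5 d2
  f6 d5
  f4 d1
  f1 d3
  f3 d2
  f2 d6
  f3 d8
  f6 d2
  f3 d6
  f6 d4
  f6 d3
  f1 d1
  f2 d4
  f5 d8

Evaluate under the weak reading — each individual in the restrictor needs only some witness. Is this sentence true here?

"it" takes "a donkey" as antecedent — a donkey pronoun bound across the clause boundary.
Weak reading: every farmer f with some owns-donkey has at least one owns-donkey d such that feeds(f,d) ∧ grooms(f,d).
Per farmer: f1:✓  f2:✓  f3:✓  f4:✓  f5:✓  f6:✓
Every farmer in the restrictor has a witness.

True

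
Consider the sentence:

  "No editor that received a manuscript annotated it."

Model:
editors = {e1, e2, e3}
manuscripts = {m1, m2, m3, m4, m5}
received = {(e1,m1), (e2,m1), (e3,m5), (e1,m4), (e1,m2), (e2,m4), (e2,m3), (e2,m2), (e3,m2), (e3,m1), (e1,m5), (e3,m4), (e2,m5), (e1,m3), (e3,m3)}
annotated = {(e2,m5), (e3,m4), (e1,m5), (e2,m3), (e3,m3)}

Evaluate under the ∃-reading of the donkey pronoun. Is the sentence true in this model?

"it" takes "a manuscript" as antecedent — a donkey pronoun bound across the clause boundary.
Truth condition: for no (e,m) with received(e,m) does annotated(e,m) hold.
Restrictor pairs — does the scope hold? (e1,m1):fails  (e1,m2):fails  (e1,m3):fails  (e1,m4):fails  (e1,m5):holds  (e2,m1):fails  (e2,m2):fails  (e2,m3):holds  (e2,m4):fails  (e2,m5):holds  (e3,m1):fails  (e3,m2):fails  (e3,m3):holds  (e3,m4):holds  (e3,m5):fails
Scope holds for 5 pair(s), so the sentence is false.

False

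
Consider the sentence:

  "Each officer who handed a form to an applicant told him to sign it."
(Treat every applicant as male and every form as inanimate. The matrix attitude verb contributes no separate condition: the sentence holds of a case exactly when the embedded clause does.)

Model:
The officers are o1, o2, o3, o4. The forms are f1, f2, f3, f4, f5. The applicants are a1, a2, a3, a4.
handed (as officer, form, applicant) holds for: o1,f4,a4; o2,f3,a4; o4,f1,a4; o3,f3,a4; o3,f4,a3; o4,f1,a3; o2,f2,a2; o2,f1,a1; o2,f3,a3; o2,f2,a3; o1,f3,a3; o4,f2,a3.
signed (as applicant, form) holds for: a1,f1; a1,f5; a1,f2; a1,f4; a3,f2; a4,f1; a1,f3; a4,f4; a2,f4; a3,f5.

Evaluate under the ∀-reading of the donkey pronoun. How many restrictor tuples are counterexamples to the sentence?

7

"him" takes "an applicant" as antecedent and "it" takes "a form"; both are donkey pronouns co-varying with the restrictor.
Strong reading: for every (o,f,a) with handed(o,f,a), signed(a,f).
Restrictor triples: (o1,f3,a3)→signed(a3,f3) ✗  (o1,f4,a4)→signed(a4,f4) ✓  (o2,f1,a1)→signed(a1,f1) ✓  (o2,f2,a2)→signed(a2,f2) ✗  (o2,f2,a3)→signed(a3,f2) ✓  (o2,f3,a3)→signed(a3,f3) ✗  (o2,f3,a4)→signed(a4,f3) ✗  (o3,f3,a4)→signed(a4,f3) ✗  (o3,f4,a3)→signed(a3,f4) ✗  (o4,f1,a3)→signed(a3,f1) ✗  (o4,f1,a4)→signed(a4,f1) ✓  (o4,f2,a3)→signed(a3,f2) ✓
Counterexamples (restrictor triples failing the scope): 7.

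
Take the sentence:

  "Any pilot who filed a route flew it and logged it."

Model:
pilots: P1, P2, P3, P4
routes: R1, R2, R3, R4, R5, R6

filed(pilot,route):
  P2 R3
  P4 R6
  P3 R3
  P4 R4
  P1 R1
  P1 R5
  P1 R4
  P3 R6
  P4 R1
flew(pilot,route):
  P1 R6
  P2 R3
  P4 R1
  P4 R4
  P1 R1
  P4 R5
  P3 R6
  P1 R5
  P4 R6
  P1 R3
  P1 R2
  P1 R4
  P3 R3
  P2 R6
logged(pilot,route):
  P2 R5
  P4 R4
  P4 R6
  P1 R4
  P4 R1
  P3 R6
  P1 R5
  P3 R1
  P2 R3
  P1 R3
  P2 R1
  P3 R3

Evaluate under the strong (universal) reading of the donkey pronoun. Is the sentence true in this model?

False

"it" takes "a route" as antecedent — a donkey pronoun bound across the clause boundary.
Strong reading: for every (p,r) with filed(p,r), flew(p,r) ∧ logged(p,r).
Restrictor pairs: (P1,R1) ✗  (P1,R4) ✓  (P1,R5) ✓  (P2,R3) ✓  (P3,R3) ✓  (P3,R6) ✓  (P4,R1) ✓  (P4,R4) ✓  (P4,R6) ✓
Counterexample: (P1,R1) is in filed but fails the scope.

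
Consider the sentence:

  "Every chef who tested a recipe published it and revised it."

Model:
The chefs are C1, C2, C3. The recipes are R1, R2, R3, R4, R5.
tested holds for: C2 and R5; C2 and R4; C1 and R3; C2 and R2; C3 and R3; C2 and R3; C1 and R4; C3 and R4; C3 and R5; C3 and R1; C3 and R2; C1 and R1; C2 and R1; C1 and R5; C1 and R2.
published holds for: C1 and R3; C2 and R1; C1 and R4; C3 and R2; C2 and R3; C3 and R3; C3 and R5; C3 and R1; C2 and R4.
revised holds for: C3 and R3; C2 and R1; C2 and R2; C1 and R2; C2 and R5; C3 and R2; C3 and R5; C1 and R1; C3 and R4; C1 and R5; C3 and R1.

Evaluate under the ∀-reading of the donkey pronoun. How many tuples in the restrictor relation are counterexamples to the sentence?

"it" takes "a recipe" as antecedent — a donkey pronoun bound across the clause boundary.
Strong reading: for every (c,r) with tested(c,r), published(c,r) ∧ revised(c,r).
Restrictor pairs: (C1,R1) ✗  (C1,R2) ✗  (C1,R3) ✗  (C1,R4) ✗  (C1,R5) ✗  (C2,R1) ✓  (C2,R2) ✗  (C2,R3) ✗  (C2,R4) ✗  (C2,R5) ✗  (C3,R1) ✓  (C3,R2) ✓  (C3,R3) ✓  (C3,R4) ✗  (C3,R5) ✓
Counterexamples (restrictor pairs failing the scope): 10.

10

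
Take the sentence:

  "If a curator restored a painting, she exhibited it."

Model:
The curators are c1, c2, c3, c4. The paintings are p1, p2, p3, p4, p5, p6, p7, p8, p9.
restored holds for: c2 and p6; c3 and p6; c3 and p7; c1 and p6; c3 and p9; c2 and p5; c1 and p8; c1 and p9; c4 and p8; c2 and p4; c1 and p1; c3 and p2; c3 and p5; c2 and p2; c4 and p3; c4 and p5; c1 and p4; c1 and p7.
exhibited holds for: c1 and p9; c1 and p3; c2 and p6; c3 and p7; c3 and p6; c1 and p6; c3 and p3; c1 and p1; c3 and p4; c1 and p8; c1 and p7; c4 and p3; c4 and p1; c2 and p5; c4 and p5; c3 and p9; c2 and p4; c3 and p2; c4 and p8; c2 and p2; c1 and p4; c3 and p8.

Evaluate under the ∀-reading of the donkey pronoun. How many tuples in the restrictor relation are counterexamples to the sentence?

1

"it" takes "a painting" as antecedent — a donkey pronoun bound across the clause boundary.
Strong reading: for every (c,p) with restored(c,p), exhibited(c,p).
Restrictor pairs: (c1,p1) ✓  (c1,p4) ✓  (c1,p6) ✓  (c1,p7) ✓  (c1,p8) ✓  (c1,p9) ✓  (c2,p2) ✓  (c2,p4) ✓  (c2,p5) ✓  (c2,p6) ✓  (c3,p2) ✓  (c3,p5) ✗  (c3,p6) ✓  (c3,p7) ✓  (c3,p9) ✓  (c4,p3) ✓  (c4,p5) ✓  (c4,p8) ✓
Counterexamples (restrictor pairs failing the scope): 1.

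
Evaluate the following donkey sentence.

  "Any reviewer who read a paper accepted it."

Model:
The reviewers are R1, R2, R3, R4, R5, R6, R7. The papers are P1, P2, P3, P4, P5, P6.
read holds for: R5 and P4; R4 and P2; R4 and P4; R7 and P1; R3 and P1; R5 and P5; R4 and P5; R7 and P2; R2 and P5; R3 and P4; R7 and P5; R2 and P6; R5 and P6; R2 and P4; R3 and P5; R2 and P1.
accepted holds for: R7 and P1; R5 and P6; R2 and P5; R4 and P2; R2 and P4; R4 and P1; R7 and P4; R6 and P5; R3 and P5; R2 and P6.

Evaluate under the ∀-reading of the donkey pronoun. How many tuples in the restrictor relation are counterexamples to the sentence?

"it" takes "a paper" as antecedent — a donkey pronoun bound across the clause boundary.
Strong reading: for every (r,p) with read(r,p), accepted(r,p).
Restrictor pairs: (R2,P1) ✗  (R2,P4) ✓  (R2,P5) ✓  (R2,P6) ✓  (R3,P1) ✗  (R3,P4) ✗  (R3,P5) ✓  (R4,P2) ✓  (R4,P4) ✗  (R4,P5) ✗  (R5,P4) ✗  (R5,P5) ✗  (R5,P6) ✓  (R7,P1) ✓  (R7,P2) ✗  (R7,P5) ✗
Counterexamples (restrictor pairs failing the scope): 9.

9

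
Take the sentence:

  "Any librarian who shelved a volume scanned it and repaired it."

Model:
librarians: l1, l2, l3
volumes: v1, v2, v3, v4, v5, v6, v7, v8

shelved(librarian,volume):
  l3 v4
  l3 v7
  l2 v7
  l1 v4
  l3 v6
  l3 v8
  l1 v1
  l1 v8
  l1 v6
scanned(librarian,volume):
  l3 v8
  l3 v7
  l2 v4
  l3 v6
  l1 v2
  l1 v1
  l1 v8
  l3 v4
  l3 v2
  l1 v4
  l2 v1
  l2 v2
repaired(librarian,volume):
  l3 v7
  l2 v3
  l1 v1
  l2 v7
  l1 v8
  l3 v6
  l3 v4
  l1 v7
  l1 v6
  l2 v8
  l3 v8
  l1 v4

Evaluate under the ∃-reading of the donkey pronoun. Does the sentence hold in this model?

"it" takes "a volume" as antecedent — a donkey pronoun bound across the clause boundary.
Weak reading: every librarian l with some shelved-volume has at least one shelved-volume v such that scanned(l,v) ∧ repaired(l,v).
Per librarian: l1:✓  l2:✗  l3:✓
l2 has no witness among its shelved-volumes.

False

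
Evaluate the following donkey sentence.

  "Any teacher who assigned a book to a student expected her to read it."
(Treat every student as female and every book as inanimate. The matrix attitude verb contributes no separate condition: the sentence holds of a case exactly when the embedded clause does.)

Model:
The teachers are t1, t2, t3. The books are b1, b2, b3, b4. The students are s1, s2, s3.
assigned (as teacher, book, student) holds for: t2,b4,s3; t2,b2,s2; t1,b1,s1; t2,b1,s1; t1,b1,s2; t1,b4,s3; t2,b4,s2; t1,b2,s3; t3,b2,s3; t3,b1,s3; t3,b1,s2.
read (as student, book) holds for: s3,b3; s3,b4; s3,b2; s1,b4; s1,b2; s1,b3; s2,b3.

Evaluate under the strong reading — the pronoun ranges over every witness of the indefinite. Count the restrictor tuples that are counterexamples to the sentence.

7

"her" takes "a student" as antecedent and "it" takes "a book"; both are donkey pronouns co-varying with the restrictor.
Strong reading: for every (t,b,s) with assigned(t,b,s), read(s,b).
Restrictor triples: (t1,b1,s1)→read(s1,b1) ✗  (t1,b1,s2)→read(s2,b1) ✗  (t1,b2,s3)→read(s3,b2) ✓  (t1,b4,s3)→read(s3,b4) ✓  (t2,b1,s1)→read(s1,b1) ✗  (t2,b2,s2)→read(s2,b2) ✗  (t2,b4,s2)→read(s2,b4) ✗  (t2,b4,s3)→read(s3,b4) ✓  (t3,b1,s2)→read(s2,b1) ✗  (t3,b1,s3)→read(s3,b1) ✗  (t3,b2,s3)→read(s3,b2) ✓
Counterexamples (restrictor triples failing the scope): 7.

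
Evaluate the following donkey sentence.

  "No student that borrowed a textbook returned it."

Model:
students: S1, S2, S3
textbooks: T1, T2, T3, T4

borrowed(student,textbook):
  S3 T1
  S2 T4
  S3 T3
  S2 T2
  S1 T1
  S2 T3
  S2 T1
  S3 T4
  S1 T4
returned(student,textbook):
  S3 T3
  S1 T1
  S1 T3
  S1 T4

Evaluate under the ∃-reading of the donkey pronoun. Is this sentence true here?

False

"it" takes "a textbook" as antecedent — a donkey pronoun bound across the clause boundary.
Truth condition: for no (s,t) with borrowed(s,t) does returned(s,t) hold.
Restrictor pairs — does the scope hold? (S1,T1):holds  (S1,T4):holds  (S2,T1):fails  (S2,T2):fails  (S2,T3):fails  (S2,T4):fails  (S3,T1):fails  (S3,T3):holds  (S3,T4):fails
Scope holds for 3 pair(s), so the sentence is false.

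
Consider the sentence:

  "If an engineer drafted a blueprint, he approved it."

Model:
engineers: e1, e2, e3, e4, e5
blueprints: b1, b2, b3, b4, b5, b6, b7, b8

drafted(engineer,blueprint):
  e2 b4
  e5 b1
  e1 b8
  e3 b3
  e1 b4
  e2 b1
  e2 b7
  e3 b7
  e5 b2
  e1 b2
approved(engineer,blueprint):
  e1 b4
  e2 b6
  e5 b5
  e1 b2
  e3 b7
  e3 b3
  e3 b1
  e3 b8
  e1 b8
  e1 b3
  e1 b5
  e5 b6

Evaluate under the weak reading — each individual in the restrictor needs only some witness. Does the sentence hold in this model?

"it" takes "a blueprint" as antecedent — a donkey pronoun bound across the clause boundary.
Weak reading: every engineer e with some drafted-blueprint has at least one drafted-blueprint b such that approved(e,b).
Per engineer: e1:✓  e2:✗  e3:✓  e5:✗
e2 has no witness among its drafted-blueprints.

False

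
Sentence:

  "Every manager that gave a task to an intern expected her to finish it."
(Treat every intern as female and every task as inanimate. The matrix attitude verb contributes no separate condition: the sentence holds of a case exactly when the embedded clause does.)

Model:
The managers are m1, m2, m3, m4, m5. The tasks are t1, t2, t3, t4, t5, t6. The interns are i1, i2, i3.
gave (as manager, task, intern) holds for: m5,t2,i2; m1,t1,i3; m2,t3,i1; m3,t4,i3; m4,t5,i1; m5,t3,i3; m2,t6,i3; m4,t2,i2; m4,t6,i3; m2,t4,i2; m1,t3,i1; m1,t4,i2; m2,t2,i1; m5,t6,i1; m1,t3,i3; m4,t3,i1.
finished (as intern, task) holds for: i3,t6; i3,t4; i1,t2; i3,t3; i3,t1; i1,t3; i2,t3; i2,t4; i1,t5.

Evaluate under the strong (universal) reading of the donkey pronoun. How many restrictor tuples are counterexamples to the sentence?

3

"her" takes "an intern" as antecedent and "it" takes "a task"; both are donkey pronouns co-varying with the restrictor.
Strong reading: for every (m,t,i) with gave(m,t,i), finished(i,t).
Restrictor triples: (m1,t1,i3)→finished(i3,t1) ✓  (m1,t3,i1)→finished(i1,t3) ✓  (m1,t3,i3)→finished(i3,t3) ✓  (m1,t4,i2)→finished(i2,t4) ✓  (m2,t2,i1)→finished(i1,t2) ✓  (m2,t3,i1)→finished(i1,t3) ✓  (m2,t4,i2)→finished(i2,t4) ✓  (m2,t6,i3)→finished(i3,t6) ✓  (m3,t4,i3)→finished(i3,t4) ✓  (m4,t2,i2)→finished(i2,t2) ✗  (m4,t3,i1)→finished(i1,t3) ✓  (m4,t5,i1)→finished(i1,t5) ✓  (m4,t6,i3)→finished(i3,t6) ✓  (m5,t2,i2)→finished(i2,t2) ✗  (m5,t3,i3)→finished(i3,t3) ✓  (m5,t6,i1)→finished(i1,t6) ✗
Counterexamples (restrictor triples failing the scope): 3.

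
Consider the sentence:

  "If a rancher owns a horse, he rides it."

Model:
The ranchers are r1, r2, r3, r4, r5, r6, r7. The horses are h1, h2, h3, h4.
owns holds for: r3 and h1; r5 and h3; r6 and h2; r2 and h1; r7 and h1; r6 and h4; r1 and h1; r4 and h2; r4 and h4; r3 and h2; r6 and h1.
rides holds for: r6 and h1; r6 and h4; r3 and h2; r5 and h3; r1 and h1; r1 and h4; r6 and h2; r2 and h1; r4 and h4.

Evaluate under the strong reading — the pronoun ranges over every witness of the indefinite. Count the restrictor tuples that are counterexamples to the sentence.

"it" takes "a horse" as antecedent — a donkey pronoun bound across the clause boundary.
Strong reading: for every (r,h) with owns(r,h), rides(r,h).
Restrictor pairs: (r1,h1) ✓  (r2,h1) ✓  (r3,h1) ✗  (r3,h2) ✓  (r4,h2) ✗  (r4,h4) ✓  (r5,h3) ✓  (r6,h1) ✓  (r6,h2) ✓  (r6,h4) ✓  (r7,h1) ✗
Counterexamples (restrictor pairs failing the scope): 3.

3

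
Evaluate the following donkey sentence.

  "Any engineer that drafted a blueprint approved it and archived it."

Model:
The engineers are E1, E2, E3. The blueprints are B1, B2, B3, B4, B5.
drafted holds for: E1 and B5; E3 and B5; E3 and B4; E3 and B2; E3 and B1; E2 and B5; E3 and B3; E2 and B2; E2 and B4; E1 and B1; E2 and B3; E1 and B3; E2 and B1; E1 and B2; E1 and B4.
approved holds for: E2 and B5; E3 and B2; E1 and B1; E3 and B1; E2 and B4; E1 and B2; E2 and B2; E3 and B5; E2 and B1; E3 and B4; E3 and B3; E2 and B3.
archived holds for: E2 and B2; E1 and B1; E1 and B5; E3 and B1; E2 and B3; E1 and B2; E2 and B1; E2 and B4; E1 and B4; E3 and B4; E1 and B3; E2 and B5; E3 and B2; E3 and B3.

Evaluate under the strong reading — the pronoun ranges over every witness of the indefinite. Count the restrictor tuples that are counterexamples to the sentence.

"it" takes "a blueprint" as antecedent — a donkey pronoun bound across the clause boundary.
Strong reading: for every (e,b) with drafted(e,b), approved(e,b) ∧ archived(e,b).
Restrictor pairs: (E1,B1) ✓  (E1,B2) ✓  (E1,B3) ✗  (E1,B4) ✗  (E1,B5) ✗  (E2,B1) ✓  (E2,B2) ✓  (E2,B3) ✓  (E2,B4) ✓  (E2,B5) ✓  (E3,B1) ✓  (E3,B2) ✓  (E3,B3) ✓  (E3,B4) ✓  (E3,B5) ✗
Counterexamples (restrictor pairs failing the scope): 4.

4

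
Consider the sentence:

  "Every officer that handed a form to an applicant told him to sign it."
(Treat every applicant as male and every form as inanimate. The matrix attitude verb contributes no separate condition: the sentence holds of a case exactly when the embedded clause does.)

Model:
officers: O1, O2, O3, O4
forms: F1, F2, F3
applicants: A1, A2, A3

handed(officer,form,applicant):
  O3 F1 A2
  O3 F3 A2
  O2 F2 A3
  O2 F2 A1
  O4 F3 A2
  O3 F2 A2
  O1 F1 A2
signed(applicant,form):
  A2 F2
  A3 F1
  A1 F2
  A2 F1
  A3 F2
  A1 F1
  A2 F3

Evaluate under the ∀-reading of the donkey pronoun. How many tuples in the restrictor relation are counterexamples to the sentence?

"him" takes "an applicant" as antecedent and "it" takes "a form"; both are donkey pronouns co-varying with the restrictor.
Strong reading: for every (o,f,a) with handed(o,f,a), signed(a,f).
Restrictor triples: (O1,F1,A2)→signed(A2,F1) ✓  (O2,F2,A1)→signed(A1,F2) ✓  (O2,F2,A3)→signed(A3,F2) ✓  (O3,F1,A2)→signed(A2,F1) ✓  (O3,F2,A2)→signed(A2,F2) ✓  (O3,F3,A2)→signed(A2,F3) ✓  (O4,F3,A2)→signed(A2,F3) ✓
Counterexamples (restrictor triples failing the scope): 0.

0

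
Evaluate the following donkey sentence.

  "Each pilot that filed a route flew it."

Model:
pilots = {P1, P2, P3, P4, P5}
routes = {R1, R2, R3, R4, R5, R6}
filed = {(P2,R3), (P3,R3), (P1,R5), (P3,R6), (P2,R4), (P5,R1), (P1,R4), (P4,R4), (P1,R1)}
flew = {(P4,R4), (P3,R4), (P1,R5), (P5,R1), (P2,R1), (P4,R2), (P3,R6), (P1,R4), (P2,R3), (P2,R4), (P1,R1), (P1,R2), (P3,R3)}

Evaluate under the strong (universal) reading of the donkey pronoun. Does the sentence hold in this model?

"it" takes "a route" as antecedent — a donkey pronoun bound across the clause boundary.
Strong reading: for every (p,r) with filed(p,r), flew(p,r).
Restrictor pairs: (P1,R1) ✓  (P1,R4) ✓  (P1,R5) ✓  (P2,R3) ✓  (P2,R4) ✓  (P3,R3) ✓  (P3,R6) ✓  (P4,R4) ✓  (P5,R1) ✓
Every restrictor pair satisfies the scope.

True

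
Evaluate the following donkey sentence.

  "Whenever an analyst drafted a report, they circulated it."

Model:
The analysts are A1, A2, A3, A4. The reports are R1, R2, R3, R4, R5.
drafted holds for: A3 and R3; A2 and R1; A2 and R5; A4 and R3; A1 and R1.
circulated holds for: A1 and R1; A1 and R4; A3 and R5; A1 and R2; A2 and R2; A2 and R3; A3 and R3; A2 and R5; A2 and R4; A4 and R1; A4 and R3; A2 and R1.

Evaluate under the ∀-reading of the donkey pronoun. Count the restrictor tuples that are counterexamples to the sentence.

"it" takes "a report" as antecedent — a donkey pronoun bound across the clause boundary.
Strong reading: for every (a,r) with drafted(a,r), circulated(a,r).
Restrictor pairs: (A1,R1) ✓  (A2,R1) ✓  (A2,R5) ✓  (A3,R3) ✓  (A4,R3) ✓
Counterexamples (restrictor pairs failing the scope): 0.

0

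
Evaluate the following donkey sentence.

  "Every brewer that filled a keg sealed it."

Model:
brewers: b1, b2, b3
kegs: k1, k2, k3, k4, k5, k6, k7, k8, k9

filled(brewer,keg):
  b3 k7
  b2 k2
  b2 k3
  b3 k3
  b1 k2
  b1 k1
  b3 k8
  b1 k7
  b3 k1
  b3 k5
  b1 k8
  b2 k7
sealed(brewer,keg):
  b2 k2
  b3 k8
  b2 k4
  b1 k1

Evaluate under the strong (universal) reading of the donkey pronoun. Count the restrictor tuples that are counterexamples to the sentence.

9

"it" takes "a keg" as antecedent — a donkey pronoun bound across the clause boundary.
Strong reading: for every (b,k) with filled(b,k), sealed(b,k).
Restrictor pairs: (b1,k1) ✓  (b1,k2) ✗  (b1,k7) ✗  (b1,k8) ✗  (b2,k2) ✓  (b2,k3) ✗  (b2,k7) ✗  (b3,k1) ✗  (b3,k3) ✗  (b3,k5) ✗  (b3,k7) ✗  (b3,k8) ✓
Counterexamples (restrictor pairs failing the scope): 9.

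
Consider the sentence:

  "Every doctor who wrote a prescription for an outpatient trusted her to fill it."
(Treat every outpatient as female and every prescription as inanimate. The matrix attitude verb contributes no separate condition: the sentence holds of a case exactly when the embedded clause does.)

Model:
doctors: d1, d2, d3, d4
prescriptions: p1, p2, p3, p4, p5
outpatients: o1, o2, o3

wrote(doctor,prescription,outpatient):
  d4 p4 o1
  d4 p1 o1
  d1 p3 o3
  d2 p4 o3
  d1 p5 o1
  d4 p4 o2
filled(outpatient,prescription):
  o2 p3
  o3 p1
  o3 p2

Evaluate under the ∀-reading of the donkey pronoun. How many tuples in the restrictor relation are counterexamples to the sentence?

"her" takes "an outpatient" as antecedent and "it" takes "a prescription"; both are donkey pronouns co-varying with the restrictor.
Strong reading: for every (d,p,o) with wrote(d,p,o), filled(o,p).
Restrictor triples: (d1,p3,o3)→filled(o3,p3) ✗  (d1,p5,o1)→filled(o1,p5) ✗  (d2,p4,o3)→filled(o3,p4) ✗  (d4,p1,o1)→filled(o1,p1) ✗  (d4,p4,o1)→filled(o1,p4) ✗  (d4,p4,o2)→filled(o2,p4) ✗
Counterexamples (restrictor triples failing the scope): 6.

6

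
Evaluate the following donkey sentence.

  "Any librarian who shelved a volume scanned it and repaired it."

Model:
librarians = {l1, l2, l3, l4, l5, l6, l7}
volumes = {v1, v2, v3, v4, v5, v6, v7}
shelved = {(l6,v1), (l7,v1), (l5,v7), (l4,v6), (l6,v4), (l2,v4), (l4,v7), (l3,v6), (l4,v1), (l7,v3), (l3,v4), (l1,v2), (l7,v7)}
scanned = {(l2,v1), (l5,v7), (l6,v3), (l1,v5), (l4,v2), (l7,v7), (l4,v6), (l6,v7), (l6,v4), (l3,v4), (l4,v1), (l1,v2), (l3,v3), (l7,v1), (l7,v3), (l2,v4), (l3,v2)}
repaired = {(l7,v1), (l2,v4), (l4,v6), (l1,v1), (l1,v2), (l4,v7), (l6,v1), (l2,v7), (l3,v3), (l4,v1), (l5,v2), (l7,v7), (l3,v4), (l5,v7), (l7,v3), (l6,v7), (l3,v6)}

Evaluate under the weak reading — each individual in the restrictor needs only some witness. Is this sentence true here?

False

"it" takes "a volume" as antecedent — a donkey pronoun bound across the clause boundary.
Weak reading: every librarian l with some shelved-volume has at least one shelved-volume v such that scanned(l,v) ∧ repaired(l,v).
Per librarian: l1:✓  l2:✓  l3:✓  l4:✓  l5:✓  l6:✗  l7:✓
l6 has no witness among its shelved-volumes.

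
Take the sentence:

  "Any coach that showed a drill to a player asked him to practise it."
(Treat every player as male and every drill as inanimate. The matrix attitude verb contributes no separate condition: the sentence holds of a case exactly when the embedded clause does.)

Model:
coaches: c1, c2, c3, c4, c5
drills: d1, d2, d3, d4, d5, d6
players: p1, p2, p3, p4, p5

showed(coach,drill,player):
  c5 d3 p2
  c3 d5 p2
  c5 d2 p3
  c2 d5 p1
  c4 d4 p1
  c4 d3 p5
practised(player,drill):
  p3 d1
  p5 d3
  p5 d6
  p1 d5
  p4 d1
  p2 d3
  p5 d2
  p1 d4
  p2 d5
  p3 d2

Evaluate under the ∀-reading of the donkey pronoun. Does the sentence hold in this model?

"him" takes "a player" as antecedent and "it" takes "a drill"; both are donkey pronouns co-varying with the restrictor.
Strong reading: for every (c,d,p) with showed(c,d,p), practised(p,d).
Restrictor triples: (c2,d5,p1)→practised(p1,d5) ✓  (c3,d5,p2)→practised(p2,d5) ✓  (c4,d3,p5)→practised(p5,d3) ✓  (c4,d4,p1)→practised(p1,d4) ✓  (c5,d2,p3)→practised(p3,d2) ✓  (c5,d3,p2)→practised(p2,d3) ✓
Every restrictor triple satisfies the scope.

True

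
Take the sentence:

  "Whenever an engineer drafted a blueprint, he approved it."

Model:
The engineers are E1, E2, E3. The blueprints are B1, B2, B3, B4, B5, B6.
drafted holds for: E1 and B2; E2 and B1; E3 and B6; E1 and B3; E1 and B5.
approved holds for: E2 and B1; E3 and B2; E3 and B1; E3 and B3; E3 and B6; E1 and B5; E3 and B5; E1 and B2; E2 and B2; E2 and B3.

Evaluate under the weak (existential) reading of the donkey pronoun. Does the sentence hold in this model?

True

"it" takes "a blueprint" as antecedent — a donkey pronoun bound across the clause boundary.
Weak reading: every engineer e with some drafted-blueprint has at least one drafted-blueprint b such that approved(e,b).
Per engineer: E1:✓  E2:✓  E3:✓
Every engineer in the restrictor has a witness.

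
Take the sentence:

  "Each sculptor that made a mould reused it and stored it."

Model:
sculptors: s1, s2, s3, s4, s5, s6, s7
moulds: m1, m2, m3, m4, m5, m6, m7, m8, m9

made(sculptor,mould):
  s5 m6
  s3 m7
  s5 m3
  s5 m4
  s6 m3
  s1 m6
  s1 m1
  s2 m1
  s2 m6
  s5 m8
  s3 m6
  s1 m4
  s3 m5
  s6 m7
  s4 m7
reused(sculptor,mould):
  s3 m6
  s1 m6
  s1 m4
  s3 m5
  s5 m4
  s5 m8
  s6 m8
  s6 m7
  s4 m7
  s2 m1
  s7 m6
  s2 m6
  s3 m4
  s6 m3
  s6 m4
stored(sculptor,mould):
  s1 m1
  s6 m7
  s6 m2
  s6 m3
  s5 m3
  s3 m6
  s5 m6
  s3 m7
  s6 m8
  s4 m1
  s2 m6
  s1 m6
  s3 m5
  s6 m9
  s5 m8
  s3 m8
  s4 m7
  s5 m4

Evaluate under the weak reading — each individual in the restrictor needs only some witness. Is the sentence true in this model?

"it" takes "a mould" as antecedent — a donkey pronoun bound across the clause boundary.
Weak reading: every sculptor s with some made-mould has at least one made-mould m such that reused(s,m) ∧ stored(s,m).
Per sculptor: s1:✓  s2:✓  s3:✓  s4:✓  s5:✓  s6:✓
Every sculptor in the restrictor has a witness.

True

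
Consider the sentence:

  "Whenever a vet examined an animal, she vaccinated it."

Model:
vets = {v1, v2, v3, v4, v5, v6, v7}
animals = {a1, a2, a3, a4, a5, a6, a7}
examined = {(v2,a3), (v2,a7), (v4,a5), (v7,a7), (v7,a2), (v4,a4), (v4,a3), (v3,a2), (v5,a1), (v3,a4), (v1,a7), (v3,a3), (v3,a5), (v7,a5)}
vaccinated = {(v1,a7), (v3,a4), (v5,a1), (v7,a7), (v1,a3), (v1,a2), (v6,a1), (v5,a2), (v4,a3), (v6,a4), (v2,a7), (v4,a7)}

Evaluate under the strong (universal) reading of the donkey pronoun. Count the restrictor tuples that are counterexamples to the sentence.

"it" takes "an animal" as antecedent — a donkey pronoun bound across the clause boundary.
Strong reading: for every (v,a) with examined(v,a), vaccinated(v,a).
Restrictor pairs: (v1,a7) ✓  (v2,a3) ✗  (v2,a7) ✓  (v3,a2) ✗  (v3,a3) ✗  (v3,a4) ✓  (v3,a5) ✗  (v4,a3) ✓  (v4,a4) ✗  (v4,a5) ✗  (v5,a1) ✓  (v7,a2) ✗  (v7,a5) ✗  (v7,a7) ✓
Counterexamples (restrictor pairs failing the scope): 8.

8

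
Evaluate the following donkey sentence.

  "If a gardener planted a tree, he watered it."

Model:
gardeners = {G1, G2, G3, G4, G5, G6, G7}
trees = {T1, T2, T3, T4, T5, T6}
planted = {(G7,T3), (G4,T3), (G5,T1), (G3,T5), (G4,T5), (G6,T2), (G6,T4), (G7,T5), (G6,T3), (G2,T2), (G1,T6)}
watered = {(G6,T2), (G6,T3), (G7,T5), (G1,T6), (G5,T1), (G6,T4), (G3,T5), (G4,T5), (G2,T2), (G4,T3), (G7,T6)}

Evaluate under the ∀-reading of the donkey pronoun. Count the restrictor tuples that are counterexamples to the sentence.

1

"it" takes "a tree" as antecedent — a donkey pronoun bound across the clause boundary.
Strong reading: for every (g,t) with planted(g,t), watered(g,t).
Restrictor pairs: (G1,T6) ✓  (G2,T2) ✓  (G3,T5) ✓  (G4,T3) ✓  (G4,T5) ✓  (G5,T1) ✓  (G6,T2) ✓  (G6,T3) ✓  (G6,T4) ✓  (G7,T3) ✗  (G7,T5) ✓
Counterexamples (restrictor pairs failing the scope): 1.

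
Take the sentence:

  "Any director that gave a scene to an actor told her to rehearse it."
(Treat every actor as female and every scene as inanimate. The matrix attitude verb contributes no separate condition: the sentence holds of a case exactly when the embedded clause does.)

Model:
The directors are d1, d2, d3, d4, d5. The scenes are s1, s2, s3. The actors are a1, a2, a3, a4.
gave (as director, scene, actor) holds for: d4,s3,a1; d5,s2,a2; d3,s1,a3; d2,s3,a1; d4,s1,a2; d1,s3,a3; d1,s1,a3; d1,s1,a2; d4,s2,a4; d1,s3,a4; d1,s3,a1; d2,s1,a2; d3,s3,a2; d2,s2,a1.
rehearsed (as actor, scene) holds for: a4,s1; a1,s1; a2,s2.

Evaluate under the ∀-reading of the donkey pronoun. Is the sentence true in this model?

"her" takes "an actor" as antecedent and "it" takes "a scene"; both are donkey pronouns co-varying with the restrictor.
Strong reading: for every (d,s,a) with gave(d,s,a), rehearsed(a,s).
Restrictor triples: (d1,s1,a2)→rehearsed(a2,s1) ✗  (d1,s1,a3)→rehearsed(a3,s1) ✗  (d1,s3,a1)→rehearsed(a1,s3) ✗  (d1,s3,a3)→rehearsed(a3,s3) ✗  (d1,s3,a4)→rehearsed(a4,s3) ✗  (d2,s1,a2)→rehearsed(a2,s1) ✗  (d2,s2,a1)→rehearsed(a1,s2) ✗  (d2,s3,a1)→rehearsed(a1,s3) ✗  (d3,s1,a3)→rehearsed(a3,s1) ✗  (d3,s3,a2)→rehearsed(a2,s3) ✗  (d4,s1,a2)→rehearsed(a2,s1) ✗  (d4,s2,a4)→rehearsed(a4,s2) ✗  (d4,s3,a1)→rehearsed(a1,s3) ✗  (d5,s2,a2)→rehearsed(a2,s2) ✓
Counterexample: (d1,s1,a2) — rehearsed(a2,s1) does not hold.

False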